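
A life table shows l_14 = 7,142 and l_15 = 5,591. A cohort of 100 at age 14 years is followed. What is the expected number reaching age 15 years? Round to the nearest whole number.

78

The relevant probability is 5,591/7,142 = 0.782834.
Expected number = 100 × 0.782834 = 78.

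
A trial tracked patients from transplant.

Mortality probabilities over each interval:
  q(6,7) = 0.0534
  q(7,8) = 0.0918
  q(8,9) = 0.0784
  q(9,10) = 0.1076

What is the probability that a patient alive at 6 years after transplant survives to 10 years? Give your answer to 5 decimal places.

0.70705

P(survive 6→10) = (1 − 0.0534) × (1 − 0.0918) × (1 − 0.0784) × (1 − 0.1076).
= 0.9466 × 0.9082 × 0.9216 × 0.8924 = 0.707050.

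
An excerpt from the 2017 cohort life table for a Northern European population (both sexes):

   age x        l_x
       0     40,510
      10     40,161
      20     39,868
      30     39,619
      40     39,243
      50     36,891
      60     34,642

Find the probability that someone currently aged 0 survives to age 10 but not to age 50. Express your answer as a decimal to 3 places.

This is the probability of reaching 10 but not 50, conditional on being alive at 0: (l_10 − l_50) / l_0.
= (40,161 − 36,891) / 40,510 = 3,270 / 40,510 = 0.080721.

0.081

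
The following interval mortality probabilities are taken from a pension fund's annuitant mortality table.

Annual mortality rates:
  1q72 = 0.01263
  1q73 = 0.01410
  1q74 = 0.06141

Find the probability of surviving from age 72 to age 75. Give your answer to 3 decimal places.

0.914

Chaining the interval survival probabilities: (1 − 0.01263) × (1 − 0.01410) × (1 − 0.06141).
= 0.98737 × 0.98590 × 0.93859 = 0.913669.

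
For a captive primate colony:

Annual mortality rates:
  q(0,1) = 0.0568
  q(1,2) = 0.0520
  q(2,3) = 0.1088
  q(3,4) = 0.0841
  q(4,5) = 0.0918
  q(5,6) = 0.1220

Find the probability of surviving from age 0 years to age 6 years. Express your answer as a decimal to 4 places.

Chaining the interval survival probabilities: (1 − 0.0568) × (1 − 0.0520) × (1 − 0.1088) × (1 − 0.0841) × (1 − 0.0918) × (1 − 0.1220).
= 0.9432 × 0.9480 × 0.8912 × 0.9159 × 0.9082 × 0.8780 = 0.581984.

0.5820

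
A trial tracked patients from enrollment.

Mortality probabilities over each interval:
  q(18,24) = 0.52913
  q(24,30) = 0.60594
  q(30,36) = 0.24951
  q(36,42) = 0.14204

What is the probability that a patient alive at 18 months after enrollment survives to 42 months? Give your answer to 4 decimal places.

0.1195

Survival from 18 to 42 is the product of surviving each interval: (1 − 0.52913) × (1 − 0.60594) × (1 − 0.24951) × (1 − 0.14204).
= 0.47087 × 0.39406 × 0.75049 × 0.85796 = 0.119475.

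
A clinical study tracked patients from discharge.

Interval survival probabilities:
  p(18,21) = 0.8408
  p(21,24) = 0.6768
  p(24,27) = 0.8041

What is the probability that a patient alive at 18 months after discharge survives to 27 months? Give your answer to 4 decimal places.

The overall survival probability is 0.8408 × 0.6768 × 0.8041.
= 0.457576.

0.4576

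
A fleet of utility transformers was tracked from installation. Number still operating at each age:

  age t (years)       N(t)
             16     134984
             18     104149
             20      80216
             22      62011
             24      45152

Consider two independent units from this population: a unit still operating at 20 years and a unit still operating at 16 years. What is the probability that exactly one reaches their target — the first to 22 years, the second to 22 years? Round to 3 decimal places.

0.522

p₁ = N(22)/N(20) = 62011/80216 = 0.773050; p₂ = N(22)/N(16) = 62011/134984 = 0.459395.
P(exactly one) = p₁(1−p₂) + (1−p₁)p₂ = 0.417915 + 0.104260 = 0.522174.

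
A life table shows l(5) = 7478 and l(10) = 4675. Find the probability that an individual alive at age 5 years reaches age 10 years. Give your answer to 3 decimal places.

The conditional survival probability is l(10)/l(5) = 4675/7478 = 0.625167.

0.625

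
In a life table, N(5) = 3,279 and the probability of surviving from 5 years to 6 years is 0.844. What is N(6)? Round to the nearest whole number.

N(6) = N(5) × p = 3,279 × 0.844 = 2767.

2767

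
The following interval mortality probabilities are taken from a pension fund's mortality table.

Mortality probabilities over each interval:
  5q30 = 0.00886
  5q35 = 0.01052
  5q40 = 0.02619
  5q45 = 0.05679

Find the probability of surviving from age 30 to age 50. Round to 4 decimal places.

Survival from 30 to 50 is the product of surviving each interval: (1 − 0.00886) × (1 − 0.01052) × (1 − 0.02619) × (1 − 0.05679).
= 0.99114 × 0.98948 × 0.97381 × 0.94321 = 0.900792.

0.9008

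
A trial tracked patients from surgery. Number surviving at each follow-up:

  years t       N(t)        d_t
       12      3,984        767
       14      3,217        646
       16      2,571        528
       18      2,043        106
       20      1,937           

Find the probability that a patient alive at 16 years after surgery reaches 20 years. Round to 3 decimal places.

The conditional survival probability is N(20)/N(16) = 1,937/2,571 = 0.753403.

0.753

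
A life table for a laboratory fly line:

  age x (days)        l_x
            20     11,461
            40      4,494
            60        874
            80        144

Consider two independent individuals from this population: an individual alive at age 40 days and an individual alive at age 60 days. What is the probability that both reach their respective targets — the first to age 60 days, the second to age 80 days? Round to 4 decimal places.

p₁ = l_60/l_40 = 874/4,494 = 0.194482; p₂ = l_80/l_60 = 144/874 = 0.164760.
P(both) = p₁ × p₂ = 0.194482 × 0.164760 = 0.032043.

0.0320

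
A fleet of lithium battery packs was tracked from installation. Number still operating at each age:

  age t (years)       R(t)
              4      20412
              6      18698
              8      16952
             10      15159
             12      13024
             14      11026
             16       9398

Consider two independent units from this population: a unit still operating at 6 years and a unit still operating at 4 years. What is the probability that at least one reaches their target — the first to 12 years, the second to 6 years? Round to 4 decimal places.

0.9745

p₁ = R(12)/R(6) = 13024/18698 = 0.696545; p₂ = R(6)/R(4) = 18698/20412 = 0.916030.
P(at least one) = 1 − (1−p₁)(1−p₂) = 1 − 0.303455 × 0.083970 = 0.974519.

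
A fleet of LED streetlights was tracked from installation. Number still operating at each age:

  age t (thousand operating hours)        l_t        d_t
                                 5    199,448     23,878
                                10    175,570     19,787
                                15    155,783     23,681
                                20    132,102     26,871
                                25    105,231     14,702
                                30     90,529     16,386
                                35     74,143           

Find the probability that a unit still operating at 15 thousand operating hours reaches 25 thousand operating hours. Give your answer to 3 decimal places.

The conditional survival probability is l_25/l_15 = 105,231/155,783 = 0.675497.

0.675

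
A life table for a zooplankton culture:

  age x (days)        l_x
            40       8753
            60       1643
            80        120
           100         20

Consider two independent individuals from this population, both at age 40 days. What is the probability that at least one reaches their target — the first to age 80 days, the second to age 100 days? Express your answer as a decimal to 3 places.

p₁ = l_80/l_40 = 120/8753 = 0.013710; p₂ = l_100/l_40 = 20/8753 = 0.002285.
P(at least one) = 1 − (1−p₁)(1−p₂) = 1 − 0.986290 × 0.997715 = 0.015964.

0.016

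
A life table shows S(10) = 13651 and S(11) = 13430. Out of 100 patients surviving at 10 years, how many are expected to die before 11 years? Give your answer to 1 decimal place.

The relevant probability is 1 − 13430/13651 = 0.016189.
Expected number = 100 × 0.016189 = 1.6.

1.6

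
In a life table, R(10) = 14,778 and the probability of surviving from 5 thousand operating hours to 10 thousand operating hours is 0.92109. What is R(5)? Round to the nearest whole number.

R(5) = R(10) / p = 14,778 / 0.92109 = 16044.

16044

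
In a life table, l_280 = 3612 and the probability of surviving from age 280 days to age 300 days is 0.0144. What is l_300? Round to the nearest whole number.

l_300 = l_280 × p = 3612 × 0.0144 = 52.

52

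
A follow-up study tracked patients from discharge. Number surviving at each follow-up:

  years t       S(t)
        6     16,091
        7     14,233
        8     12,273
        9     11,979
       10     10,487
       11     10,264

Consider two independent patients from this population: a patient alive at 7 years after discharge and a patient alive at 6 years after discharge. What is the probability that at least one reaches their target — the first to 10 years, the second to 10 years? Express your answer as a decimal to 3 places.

0.908

p₁ = S(10)/S(7) = 10,487/14,233 = 0.736809; p₂ = S(10)/S(6) = 10,487/16,091 = 0.651731.
P(at least one) = 1 − (1−p₁)(1−p₂) = 1 − 0.263191 × 0.348269 = 0.908339.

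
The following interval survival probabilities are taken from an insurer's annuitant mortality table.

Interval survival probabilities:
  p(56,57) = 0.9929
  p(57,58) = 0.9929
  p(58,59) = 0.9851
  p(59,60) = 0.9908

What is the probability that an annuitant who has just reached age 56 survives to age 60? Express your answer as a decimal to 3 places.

Survival from 56 to 60 is the product of surviving each interval: 0.9929 × 0.9929 × 0.9851 × 0.9908.
= 0.962227.

0.962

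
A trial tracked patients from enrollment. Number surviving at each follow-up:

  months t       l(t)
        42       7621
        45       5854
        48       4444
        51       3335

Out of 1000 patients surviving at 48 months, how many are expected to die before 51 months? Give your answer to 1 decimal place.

The relevant probability is 1 − 3335/4444 = 0.249550.
Expected number = 1000 × 0.249550 = 249.5.

249.5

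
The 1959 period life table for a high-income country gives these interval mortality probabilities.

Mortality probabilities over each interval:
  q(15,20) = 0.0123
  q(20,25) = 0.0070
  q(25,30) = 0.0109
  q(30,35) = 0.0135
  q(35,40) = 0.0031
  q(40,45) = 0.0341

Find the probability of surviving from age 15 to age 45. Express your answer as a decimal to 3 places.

0.922

P(survive 15→45) = (1 − 0.0123) × (1 − 0.0070) × (1 − 0.0109) × (1 − 0.0135) × (1 − 0.0031) × (1 − 0.0341).
= 0.9877 × 0.9930 × 0.9891 × 0.9865 × 0.9969 × 0.9659 = 0.921500.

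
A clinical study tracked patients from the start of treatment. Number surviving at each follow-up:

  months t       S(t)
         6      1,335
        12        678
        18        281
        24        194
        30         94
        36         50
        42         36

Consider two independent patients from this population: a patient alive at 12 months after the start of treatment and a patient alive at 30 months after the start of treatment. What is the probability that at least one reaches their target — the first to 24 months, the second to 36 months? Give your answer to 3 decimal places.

0.666

p₁ = S(24)/S(12) = 194/678 = 0.286136; p₂ = S(36)/S(30) = 50/94 = 0.531915.
P(at least one) = 1 − (1−p₁)(1−p₂) = 1 − 0.713864 × 0.468085 = 0.665851.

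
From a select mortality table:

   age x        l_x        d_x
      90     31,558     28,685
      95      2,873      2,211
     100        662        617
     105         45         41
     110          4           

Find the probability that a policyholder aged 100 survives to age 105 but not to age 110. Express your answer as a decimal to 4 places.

We want 5|5q100 = (l_105 − l_110)/l_100.
This is the probability of reaching 105 but not 110, conditional on being alive at 100: (l_105 − l_110) / l_100.
= (45 − 4) / 662 = 41 / 662 = 0.061934.

0.0619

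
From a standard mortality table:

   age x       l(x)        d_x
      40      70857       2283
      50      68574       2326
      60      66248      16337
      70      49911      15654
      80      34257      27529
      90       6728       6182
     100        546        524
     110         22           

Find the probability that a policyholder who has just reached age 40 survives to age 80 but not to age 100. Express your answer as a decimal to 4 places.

0.4758

This is the probability of reaching 80 but not 100, conditional on being alive at 40: (l(80) − l(100)) / l(40).
= (34257 − 546) / 70857 = 33711 / 70857 = 0.475761.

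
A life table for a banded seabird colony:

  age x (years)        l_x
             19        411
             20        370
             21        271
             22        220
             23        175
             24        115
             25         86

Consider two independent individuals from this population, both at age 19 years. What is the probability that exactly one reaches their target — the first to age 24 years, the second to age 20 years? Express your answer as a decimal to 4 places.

0.6763

p₁ = l_24/l_19 = 115/411 = 0.279805; p₂ = l_20/l_19 = 370/411 = 0.900243.
P(exactly one) = p₁(1−p₂) + (1−p₁)p₂ = 0.027913 + 0.648351 = 0.676263.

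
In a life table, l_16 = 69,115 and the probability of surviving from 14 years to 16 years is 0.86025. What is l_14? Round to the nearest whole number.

80343

l_14 = l_16 / p = 69,115 / 0.86025 = 80343.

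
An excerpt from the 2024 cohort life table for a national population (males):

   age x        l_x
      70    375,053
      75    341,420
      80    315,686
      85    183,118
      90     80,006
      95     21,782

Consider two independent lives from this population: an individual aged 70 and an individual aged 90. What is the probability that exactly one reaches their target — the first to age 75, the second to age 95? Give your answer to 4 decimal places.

p₁ = l_75/l_70 = 341,420/375,053 = 0.910325; p₂ = l_95/l_90 = 21,782/80,006 = 0.272255.
P(exactly one) = p₁(1−p₂) + (1−p₁)p₂ = 0.662484 + 0.024414 = 0.686899.

0.6869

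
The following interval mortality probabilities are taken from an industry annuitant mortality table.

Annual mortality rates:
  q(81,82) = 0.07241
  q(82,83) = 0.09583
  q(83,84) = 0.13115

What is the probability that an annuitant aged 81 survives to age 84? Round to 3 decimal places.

0.729

P(survive 81→84) = (1 − 0.07241) × (1 − 0.09583) × (1 − 0.13115).
= 0.92759 × 0.90417 × 0.86885 = 0.728704.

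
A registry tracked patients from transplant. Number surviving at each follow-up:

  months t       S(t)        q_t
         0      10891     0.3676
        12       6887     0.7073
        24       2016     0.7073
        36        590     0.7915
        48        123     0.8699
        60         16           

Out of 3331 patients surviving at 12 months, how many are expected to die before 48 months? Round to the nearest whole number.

3272

The relevant probability is 1 − 123/6887 = 0.982140.
Expected number = 3331 × 0.982140 = 3272.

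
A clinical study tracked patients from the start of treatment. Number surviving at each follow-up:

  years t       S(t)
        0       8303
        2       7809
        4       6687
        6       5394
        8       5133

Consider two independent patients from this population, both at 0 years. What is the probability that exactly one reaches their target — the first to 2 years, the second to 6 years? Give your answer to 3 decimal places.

p₁ = S(2)/S(0) = 7809/8303 = 0.940503; p₂ = S(6)/S(0) = 5394/8303 = 0.649645.
P(exactly one) = p₁(1−p₂) + (1−p₁)p₂ = 0.329510 + 0.038652 = 0.368162.

0.368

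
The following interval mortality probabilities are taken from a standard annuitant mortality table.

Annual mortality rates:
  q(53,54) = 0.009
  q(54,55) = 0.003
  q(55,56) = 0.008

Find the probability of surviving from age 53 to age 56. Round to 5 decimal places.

0.98012

Survival from 53 to 56 is the product of surviving each interval: (1 − 0.009) × (1 − 0.003) × (1 − 0.008).
= 0.991 × 0.997 × 0.992 = 0.980123.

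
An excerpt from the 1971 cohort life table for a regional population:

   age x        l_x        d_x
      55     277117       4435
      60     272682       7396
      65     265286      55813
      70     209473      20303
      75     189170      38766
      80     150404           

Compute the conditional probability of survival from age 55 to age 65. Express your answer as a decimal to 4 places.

0.9573

The conditional survival probability is l_65/l_55 = 265286/277117 = 0.957307.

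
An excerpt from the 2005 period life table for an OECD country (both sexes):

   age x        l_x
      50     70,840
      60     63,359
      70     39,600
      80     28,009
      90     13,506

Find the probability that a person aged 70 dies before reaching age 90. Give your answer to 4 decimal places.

P(die before 90 | alive at 70) = 1 − l_90/l_70 = 1 − 13,506/39,600 = (26,094)/39,600 = 0.658939.

0.6589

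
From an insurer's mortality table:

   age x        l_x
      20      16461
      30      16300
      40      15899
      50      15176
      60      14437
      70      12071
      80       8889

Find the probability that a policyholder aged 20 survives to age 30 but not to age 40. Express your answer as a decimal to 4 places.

0.0244

We want 10|10q20 = (l_30 − l_40)/l_20.
This is the probability of reaching 30 but not 40, conditional on being alive at 20: (l_30 − l_40) / l_20.
= (16300 − 15899) / 16461 = 401 / 16461 = 0.024361.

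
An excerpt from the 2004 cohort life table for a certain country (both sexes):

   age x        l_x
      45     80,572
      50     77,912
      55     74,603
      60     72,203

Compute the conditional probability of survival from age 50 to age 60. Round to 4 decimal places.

0.9267

We want 10p50 = l_60/l_50.
The conditional survival probability is l_60/l_50 = 72,203/77,912 = 0.926725.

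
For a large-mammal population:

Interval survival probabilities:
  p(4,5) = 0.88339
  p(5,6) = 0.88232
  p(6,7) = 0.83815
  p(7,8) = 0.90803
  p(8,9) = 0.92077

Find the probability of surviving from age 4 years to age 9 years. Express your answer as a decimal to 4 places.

0.5462

P(survive 4→9) = 0.88339 × 0.88232 × 0.83815 × 0.90803 × 0.92077.
= 0.546200.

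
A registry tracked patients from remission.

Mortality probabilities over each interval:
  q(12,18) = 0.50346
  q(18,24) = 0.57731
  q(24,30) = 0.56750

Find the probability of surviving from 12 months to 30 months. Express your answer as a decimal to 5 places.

P(survive 12→30) = (1 − 0.50346) × (1 − 0.57731) × (1 − 0.56750).
= 0.49654 × 0.42269 × 0.43250 = 0.090774.

0.09077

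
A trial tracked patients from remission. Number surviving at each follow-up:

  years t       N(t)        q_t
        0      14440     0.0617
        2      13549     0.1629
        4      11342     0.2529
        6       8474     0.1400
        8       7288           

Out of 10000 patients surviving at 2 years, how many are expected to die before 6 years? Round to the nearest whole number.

3746

The relevant probability is 1 − 8474/13549 = 0.374566.
Expected number = 10000 × 0.374566 = 3746.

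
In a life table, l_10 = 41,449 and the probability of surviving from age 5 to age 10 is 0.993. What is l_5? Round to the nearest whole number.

l_5 = l_10 / p = 41,449 / 0.993 = 41741.

41741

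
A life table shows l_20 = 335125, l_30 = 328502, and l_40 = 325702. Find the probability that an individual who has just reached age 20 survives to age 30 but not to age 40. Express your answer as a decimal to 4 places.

0.0084

We want 10|10q20 = (l_30 − l_40)/l_20.
This is the probability of reaching 30 but not 40, conditional on being alive at 20: (l_30 − l_40) / l_20.
= (328502 − 325702) / 335125 = 2800 / 335125 = 0.008355.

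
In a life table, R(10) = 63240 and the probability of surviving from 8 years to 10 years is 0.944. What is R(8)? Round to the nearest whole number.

R(8) = R(10) / p = 63240 / 0.944 = 66992.

66992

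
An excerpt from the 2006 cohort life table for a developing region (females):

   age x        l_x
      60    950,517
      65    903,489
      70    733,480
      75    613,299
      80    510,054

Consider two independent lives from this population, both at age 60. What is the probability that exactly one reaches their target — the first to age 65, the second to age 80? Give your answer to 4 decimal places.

p₁ = l_65/l_60 = 903,489/950,517 = 0.950524; p₂ = l_80/l_60 = 510,054/950,517 = 0.536607.
P(exactly one) = p₁(1−p₂) + (1−p₁)p₂ = 0.440466 + 0.026549 = 0.467015.

0.4670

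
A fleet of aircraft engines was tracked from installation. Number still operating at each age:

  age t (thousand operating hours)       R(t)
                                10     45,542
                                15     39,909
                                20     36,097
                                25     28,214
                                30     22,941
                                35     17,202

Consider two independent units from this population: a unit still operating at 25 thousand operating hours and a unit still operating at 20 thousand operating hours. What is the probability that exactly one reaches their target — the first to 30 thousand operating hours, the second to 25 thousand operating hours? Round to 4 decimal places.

0.3236

p₁ = R(30)/R(25) = 22,941/28,214 = 0.813107; p₂ = R(25)/R(20) = 28,214/36,097 = 0.781616.
P(exactly one) = p₁(1−p₂) + (1−p₁)p₂ = 0.177570 + 0.146079 = 0.323648.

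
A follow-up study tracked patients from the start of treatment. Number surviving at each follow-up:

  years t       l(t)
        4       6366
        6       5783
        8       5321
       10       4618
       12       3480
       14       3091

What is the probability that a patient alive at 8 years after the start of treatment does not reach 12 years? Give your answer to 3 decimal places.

0.346

P(die before 12 | alive at 8) = 1 − l(12)/l(8) = 1 − 3480/5321 = (1841)/5321 = 0.345988.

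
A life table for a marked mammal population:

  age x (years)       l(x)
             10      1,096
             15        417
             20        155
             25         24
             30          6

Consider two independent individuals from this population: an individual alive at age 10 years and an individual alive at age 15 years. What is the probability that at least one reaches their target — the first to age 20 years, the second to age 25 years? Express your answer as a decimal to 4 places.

0.1908

p₁ = l(20)/l(10) = 155/1,096 = 0.141423; p₂ = l(25)/l(15) = 24/417 = 0.057554.
P(at least one) = 1 − (1−p₁)(1−p₂) = 1 − 0.858577 × 0.942446 = 0.190838.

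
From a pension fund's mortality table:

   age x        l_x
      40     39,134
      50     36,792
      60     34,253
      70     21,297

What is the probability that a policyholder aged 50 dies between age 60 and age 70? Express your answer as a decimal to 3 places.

0.352

This is the probability of reaching 60 but not 70, conditional on being alive at 50: (l_60 − l_70) / l_50.
= (34,253 − 21,297) / 36,792 = 12,956 / 36,792 = 0.352142.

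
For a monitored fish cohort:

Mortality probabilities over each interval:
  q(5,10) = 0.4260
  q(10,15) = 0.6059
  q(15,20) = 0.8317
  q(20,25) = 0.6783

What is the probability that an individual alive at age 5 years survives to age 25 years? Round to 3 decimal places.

0.012

Chaining the interval survival probabilities: (1 − 0.4260) × (1 − 0.6059) × (1 − 0.8317) × (1 − 0.6783).
= 0.5740 × 0.3941 × 0.1683 × 0.3217 = 0.012248.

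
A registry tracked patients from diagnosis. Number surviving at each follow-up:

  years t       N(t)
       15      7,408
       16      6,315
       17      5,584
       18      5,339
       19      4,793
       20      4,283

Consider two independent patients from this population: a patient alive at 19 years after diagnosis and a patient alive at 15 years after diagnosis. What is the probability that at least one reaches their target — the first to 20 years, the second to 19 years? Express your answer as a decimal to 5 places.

0.96244

p₁ = N(20)/N(19) = 4,283/4,793 = 0.893595; p₂ = N(19)/N(15) = 4,793/7,408 = 0.647003.
P(at least one) = 1 − (1−p₁)(1−p₂) = 1 − 0.106405 × 0.352997 = 0.962439.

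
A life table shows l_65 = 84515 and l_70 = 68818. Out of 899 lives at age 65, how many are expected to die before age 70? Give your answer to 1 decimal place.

167.0

The relevant probability is 1 − 68818/84515 = 0.185730.
Expected number = 899 × 0.185730 = 167.0.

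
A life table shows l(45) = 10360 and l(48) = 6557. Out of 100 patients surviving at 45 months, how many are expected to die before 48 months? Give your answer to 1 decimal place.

36.7

The relevant probability is 1 − 6557/10360 = 0.367085.
Expected number = 100 × 0.367085 = 36.7.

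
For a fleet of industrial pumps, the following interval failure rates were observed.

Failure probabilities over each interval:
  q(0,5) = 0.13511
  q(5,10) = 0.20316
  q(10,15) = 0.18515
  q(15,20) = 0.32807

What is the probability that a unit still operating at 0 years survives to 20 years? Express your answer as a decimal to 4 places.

0.3773

P(survive 0→20) = (1 − 0.13511) × (1 − 0.20316) × (1 − 0.18515) × (1 − 0.32807).
= 0.86489 × 0.79684 × 0.81485 × 0.67193 = 0.377341.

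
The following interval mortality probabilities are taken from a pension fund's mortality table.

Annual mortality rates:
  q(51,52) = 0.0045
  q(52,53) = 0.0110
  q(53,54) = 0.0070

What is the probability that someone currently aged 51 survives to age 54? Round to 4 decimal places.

P(survive 51→54) = (1 − 0.0045) × (1 − 0.0110) × (1 − 0.0070).
= 0.9955 × 0.9890 × 0.9930 = 0.977658.

0.9777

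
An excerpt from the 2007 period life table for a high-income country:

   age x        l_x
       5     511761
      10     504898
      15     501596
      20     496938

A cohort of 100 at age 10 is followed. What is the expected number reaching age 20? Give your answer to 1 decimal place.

The relevant probability is 496938/504898 = 0.984234.
Expected number = 100 × 0.984234 = 98.4.

98.4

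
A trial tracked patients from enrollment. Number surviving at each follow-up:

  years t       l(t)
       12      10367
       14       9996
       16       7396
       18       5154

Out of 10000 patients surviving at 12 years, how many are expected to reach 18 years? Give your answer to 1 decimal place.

4971.5

The relevant probability is 5154/10367 = 0.497154.
Expected number = 10000 × 0.497154 = 4971.5.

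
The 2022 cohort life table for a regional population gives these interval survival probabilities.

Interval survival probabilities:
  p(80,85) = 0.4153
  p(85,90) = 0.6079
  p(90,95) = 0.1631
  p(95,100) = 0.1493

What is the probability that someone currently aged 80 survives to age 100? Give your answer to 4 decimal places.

0.0061

P(survive 80→100) = 0.4153 × 0.6079 × 0.1631 × 0.1493.
= 0.006148.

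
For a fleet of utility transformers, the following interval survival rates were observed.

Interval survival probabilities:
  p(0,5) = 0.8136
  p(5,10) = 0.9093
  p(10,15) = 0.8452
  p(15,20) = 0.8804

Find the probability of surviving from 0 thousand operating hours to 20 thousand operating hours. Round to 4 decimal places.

0.5505

Chaining the interval survival probabilities: 0.8136 × 0.9093 × 0.8452 × 0.8804.
= 0.550500.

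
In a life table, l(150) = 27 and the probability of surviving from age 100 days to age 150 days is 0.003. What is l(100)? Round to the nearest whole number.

9000

l(100) = l(150) / p = 27 / 0.003 = 9000.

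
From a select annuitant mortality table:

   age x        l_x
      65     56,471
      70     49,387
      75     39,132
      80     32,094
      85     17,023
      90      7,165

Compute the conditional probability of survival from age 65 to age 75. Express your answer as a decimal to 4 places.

0.6930

We want 10p65 = l_75/l_65.
The conditional survival probability is l_75/l_65 = 39,132/56,471 = 0.692957.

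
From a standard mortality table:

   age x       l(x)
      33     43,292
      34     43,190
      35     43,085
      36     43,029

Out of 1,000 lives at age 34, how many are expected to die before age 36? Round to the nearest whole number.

4

The relevant probability is 1 − 43,029/43,190 = 0.003728.
Expected number = 1,000 × 0.003728 = 4.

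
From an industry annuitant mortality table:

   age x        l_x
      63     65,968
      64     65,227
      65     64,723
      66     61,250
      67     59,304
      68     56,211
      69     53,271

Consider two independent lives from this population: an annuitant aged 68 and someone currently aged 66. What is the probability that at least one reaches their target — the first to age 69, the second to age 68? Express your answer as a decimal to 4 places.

p₁ = l_69/l_68 = 53,271/56,211 = 0.947697; p₂ = l_68/l_66 = 56,211/61,250 = 0.917731.
P(at least one) = 1 − (1−p₁)(1−p₂) = 1 − 0.052303 × 0.082269 = 0.995697.

0.9957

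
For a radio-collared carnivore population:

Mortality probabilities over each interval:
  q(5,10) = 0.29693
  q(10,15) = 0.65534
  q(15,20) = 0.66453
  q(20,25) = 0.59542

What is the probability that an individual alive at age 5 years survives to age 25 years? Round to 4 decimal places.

P(survive 5→25) = (1 − 0.29693) × (1 − 0.65534) × (1 − 0.66453) × (1 − 0.59542).
= 0.70307 × 0.34466 × 0.33547 × 0.40458 = 0.032889.

0.0329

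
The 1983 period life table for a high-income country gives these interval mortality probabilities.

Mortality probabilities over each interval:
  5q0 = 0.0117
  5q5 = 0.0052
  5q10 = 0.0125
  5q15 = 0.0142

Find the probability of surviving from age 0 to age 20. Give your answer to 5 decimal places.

The overall survival probability is (1 − 0.0117) × (1 − 0.0052) × (1 − 0.0125) × (1 − 0.0142).
= 0.9883 × 0.9948 × 0.9875 × 0.9858 = 0.957085.

0.95708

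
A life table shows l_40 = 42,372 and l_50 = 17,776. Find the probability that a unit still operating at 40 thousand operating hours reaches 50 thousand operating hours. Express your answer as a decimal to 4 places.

The conditional survival probability is l_50/l_40 = 17,776/42,372 = 0.419522.

0.4195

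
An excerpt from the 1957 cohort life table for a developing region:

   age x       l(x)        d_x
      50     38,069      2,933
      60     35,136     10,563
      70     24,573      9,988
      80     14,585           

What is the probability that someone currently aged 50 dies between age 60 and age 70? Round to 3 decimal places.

This is the probability of reaching 60 but not 70, conditional on being alive at 50: (l(60) − l(70)) / l(50).
= (35,136 − 24,573) / 38,069 = 10,563 / 38,069 = 0.277470.

0.277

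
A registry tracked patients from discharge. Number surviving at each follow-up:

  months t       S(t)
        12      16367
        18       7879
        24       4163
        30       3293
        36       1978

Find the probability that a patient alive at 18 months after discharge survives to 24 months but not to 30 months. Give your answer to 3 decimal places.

0.110

This is the probability of reaching 24 but not 30, conditional on being alive at 18: (S(24) − S(30)) / S(18).
= (4163 − 3293) / 7879 = 870 / 7879 = 0.110420.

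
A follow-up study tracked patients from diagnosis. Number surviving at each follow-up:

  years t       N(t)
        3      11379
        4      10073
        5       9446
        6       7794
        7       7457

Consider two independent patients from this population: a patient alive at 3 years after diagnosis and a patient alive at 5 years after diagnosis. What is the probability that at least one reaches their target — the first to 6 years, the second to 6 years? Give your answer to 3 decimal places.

0.945

p₁ = N(6)/N(3) = 7794/11379 = 0.684946; p₂ = N(6)/N(5) = 7794/9446 = 0.825111.
P(at least one) = 1 − (1−p₁)(1−p₂) = 1 − 0.315054 × 0.174889 = 0.944901.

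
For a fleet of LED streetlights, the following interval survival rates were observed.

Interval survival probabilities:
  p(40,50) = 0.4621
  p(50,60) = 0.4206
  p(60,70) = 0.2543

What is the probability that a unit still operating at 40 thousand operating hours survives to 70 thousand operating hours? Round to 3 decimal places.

0.049

Survival from 40 to 70 is the product of surviving each interval: 0.4621 × 0.4206 × 0.2543.
= 0.049426.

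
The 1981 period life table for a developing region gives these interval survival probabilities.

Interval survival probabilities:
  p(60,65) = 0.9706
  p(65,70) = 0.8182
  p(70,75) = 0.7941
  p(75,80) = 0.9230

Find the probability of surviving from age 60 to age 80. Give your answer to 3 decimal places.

0.582

Chaining the interval survival probabilities: 0.9706 × 0.8182 × 0.7941 × 0.9230.
= 0.582072.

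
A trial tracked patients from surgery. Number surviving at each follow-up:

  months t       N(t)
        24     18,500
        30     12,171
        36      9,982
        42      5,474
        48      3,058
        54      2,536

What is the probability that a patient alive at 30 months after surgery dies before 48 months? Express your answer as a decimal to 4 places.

0.7487

P(die before 48 | alive at 30) = 1 − N(48)/N(30) = 1 − 3,058/12,171 = (9,113)/12,171 = 0.748747.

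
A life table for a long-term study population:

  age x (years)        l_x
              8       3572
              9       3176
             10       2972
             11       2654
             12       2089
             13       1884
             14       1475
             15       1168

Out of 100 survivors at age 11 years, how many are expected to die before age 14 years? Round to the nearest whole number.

44

The relevant probability is 1 − 1475/2654 = 0.444235.
Expected number = 100 × 0.444235 = 44.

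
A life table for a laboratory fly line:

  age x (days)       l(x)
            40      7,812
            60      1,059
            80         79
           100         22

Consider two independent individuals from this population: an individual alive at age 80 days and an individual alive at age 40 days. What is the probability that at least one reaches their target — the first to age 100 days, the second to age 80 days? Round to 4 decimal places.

0.2858

p₁ = l(100)/l(80) = 22/79 = 0.278481; p₂ = l(80)/l(40) = 79/7,812 = 0.010113.
P(at least one) = 1 − (1−p₁)(1−p₂) = 1 − 0.721519 × 0.989887 = 0.285778.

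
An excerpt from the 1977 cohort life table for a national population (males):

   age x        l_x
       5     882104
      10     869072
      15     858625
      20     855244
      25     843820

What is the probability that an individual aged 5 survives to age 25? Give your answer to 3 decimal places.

We want 20p5 = l_25/l_5.
The conditional survival probability is l_25/l_5 = 843820/882104 = 0.956599.

0.957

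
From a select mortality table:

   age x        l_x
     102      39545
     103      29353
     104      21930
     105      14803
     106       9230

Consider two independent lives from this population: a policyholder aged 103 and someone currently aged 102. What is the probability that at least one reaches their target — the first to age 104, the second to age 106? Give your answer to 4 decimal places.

0.8061

p₁ = l_104/l_103 = 21930/29353 = 0.747113; p₂ = l_106/l_102 = 9230/39545 = 0.233405.
P(at least one) = 1 − (1−p₁)(1−p₂) = 1 − 0.252887 × 0.766595 = 0.806138.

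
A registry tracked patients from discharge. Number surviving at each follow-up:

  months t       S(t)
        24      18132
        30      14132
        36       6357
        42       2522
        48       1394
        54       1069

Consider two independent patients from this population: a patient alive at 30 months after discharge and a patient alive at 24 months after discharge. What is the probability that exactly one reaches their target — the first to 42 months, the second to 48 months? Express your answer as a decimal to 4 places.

p₁ = S(42)/S(30) = 2522/14132 = 0.178460; p₂ = S(48)/S(24) = 1394/18132 = 0.076881.
P(exactly one) = p₁(1−p₂) + (1−p₁)p₂ = 0.164740 + 0.063161 = 0.227901.

0.2279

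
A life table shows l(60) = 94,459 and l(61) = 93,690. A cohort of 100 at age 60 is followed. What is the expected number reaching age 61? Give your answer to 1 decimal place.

The relevant probability is 93,690/94,459 = 0.991859.
Expected number = 100 × 0.991859 = 99.2.

99.2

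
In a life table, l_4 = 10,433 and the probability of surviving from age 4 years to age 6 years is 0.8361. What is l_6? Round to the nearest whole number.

8723

l_6 = l_4 × p = 10,433 × 0.8361 = 8723.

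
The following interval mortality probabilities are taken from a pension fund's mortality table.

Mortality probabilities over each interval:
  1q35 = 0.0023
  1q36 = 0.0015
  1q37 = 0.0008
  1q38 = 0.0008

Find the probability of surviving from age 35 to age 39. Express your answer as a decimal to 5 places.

0.99461

Chaining the interval survival probabilities: (1 − 0.0023) × (1 − 0.0015) × (1 − 0.0008) × (1 − 0.0008).
= 0.9977 × 0.9985 × 0.9992 × 0.9992 = 0.994610.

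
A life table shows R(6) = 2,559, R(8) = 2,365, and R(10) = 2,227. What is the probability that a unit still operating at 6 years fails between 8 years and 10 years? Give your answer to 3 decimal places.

This is the probability of reaching 8 but not 10, conditional on being operational at 6: (R(8) − R(10)) / R(6).
= (2,365 − 2,227) / 2,559 = 138 / 2,559 = 0.053927.

0.054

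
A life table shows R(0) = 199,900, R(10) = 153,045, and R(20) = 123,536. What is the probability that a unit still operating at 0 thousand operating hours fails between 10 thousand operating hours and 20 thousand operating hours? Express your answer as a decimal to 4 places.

0.1476

This is the probability of reaching 10 but not 20, conditional on being operational at 0: (R(10) − R(20)) / R(0).
= (153,045 − 123,536) / 199,900 = 29,509 / 199,900 = 0.147619.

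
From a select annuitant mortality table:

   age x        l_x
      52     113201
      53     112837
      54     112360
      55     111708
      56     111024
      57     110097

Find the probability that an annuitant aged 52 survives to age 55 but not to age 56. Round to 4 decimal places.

0.0060

We want 3|1q52 = (l_55 − l_56)/l_52.
This is the probability of reaching 55 but not 56, conditional on being alive at 52: (l_55 − l_56) / l_52.
= (111708 − 111024) / 113201 = 684 / 113201 = 0.006042.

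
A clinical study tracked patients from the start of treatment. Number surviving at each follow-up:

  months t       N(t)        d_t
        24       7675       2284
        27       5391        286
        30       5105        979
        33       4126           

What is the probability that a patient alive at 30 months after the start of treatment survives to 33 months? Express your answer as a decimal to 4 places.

The conditional survival probability is N(33)/N(30) = 4126/5105 = 0.808227.

0.8082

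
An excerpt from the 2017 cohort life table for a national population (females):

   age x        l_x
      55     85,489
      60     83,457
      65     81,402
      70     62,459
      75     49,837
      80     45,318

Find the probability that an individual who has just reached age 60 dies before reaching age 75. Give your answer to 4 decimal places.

0.4028

P(die before 75 | alive at 60) = 1 − l_75/l_60 = 1 − 49,837/83,457 = (33,620)/83,457 = 0.402842.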